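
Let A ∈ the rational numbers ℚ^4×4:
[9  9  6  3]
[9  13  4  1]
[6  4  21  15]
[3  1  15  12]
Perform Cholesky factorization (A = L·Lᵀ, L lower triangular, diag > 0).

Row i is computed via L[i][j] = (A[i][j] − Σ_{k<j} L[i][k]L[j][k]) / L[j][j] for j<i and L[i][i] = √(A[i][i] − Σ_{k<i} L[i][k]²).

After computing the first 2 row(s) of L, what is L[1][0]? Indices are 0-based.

Step 1: L[0][0] = √(9) = 3.
  L[1][0] = (9) / L[0][0] = 3.
Step 2: L[1][1] = √(4) = 2.

L[1][0] = 3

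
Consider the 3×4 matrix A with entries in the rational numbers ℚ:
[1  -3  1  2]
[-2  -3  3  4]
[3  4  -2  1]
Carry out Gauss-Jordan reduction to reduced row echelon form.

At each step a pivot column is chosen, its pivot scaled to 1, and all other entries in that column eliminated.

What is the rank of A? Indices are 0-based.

rank = 3

pivot(0,0)=1: scale R0 → (1, -3, 1, 2)
  clear (1,0): R1 −= (-2)R0 → (0, -9, 5, 8)
  clear (2,0): R2 −= (3)R0 → (0, 13, -5, -5)
pivot(1,1)=-9: scale R1 → (0, 1, -5/9, -8/9)
  clear (0,1): R0 −= (-3)R1 → (1, 0, -2/3, -2/3)
  clear (2,1): R2 −= (13)R1 → (0, 0, 20/9, 59/9)
pivot(2,2)=20/9: scale R2 → (0, 0, 1, 59/20)
  clear (0,2): R0 −= (-2/3)R2 → (1, 0, 0, 13/10)
  clear (1,2): R1 −= (-5/9)R2 → (0, 1, 0, 3/4)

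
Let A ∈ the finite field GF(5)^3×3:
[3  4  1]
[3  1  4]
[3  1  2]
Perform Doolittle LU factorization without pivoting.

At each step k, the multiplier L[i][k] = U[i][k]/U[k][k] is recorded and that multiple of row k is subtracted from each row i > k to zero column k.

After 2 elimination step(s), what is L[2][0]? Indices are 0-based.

Step 1: pivot at (0,0) is 3.
  row1 ← row1 − (1)·row0  ⇒  L[1][0]=1, U row1=(0, 2, 3)
  row2 ← row2 − (1)·row0  ⇒  L[2][0]=1, U row2=(0, 2, 1)
Step 2: pivot at (1,1) is 2.
  row2 ← row2 − (1)·row1  ⇒  L[2][1]=1, U row2=(0, 0, 3)

L[2][0] = 1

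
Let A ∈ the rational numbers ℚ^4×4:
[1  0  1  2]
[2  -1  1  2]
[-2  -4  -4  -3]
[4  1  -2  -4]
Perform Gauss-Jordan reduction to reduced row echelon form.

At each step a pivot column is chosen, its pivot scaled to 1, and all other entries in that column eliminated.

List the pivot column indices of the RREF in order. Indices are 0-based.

[1] R0 /= 1  ⇒  (1, 0, 1, 2)
     R1 -= 2·R0  ⇒  (0, -1, -1, -2)
     R2 -= -2·R0  ⇒  (0, -4, -2, 1)
     R3 -= 4·R0  ⇒  (0, 1, -6, -12)
[2] R1 /= -1  ⇒  (0, 1, 1, 2)
     R2 -= -4·R1  ⇒  (0, 0, 2, 9)
     R3 -= 1·R1  ⇒  (0, 0, -7, -14)
[3] R2 /= 2  ⇒  (0, 0, 1, 9/2)
     R0 -= 1·R2  ⇒  (1, 0, 0, -5/2)
     R1 -= 1·R2  ⇒  (0, 1, 0, -5/2)
     R3 -= -7·R2  ⇒  (0, 0, 0, 35/2)
[4] R3 /= 35/2  ⇒  (0, 0, 0, 1)
     R0 -= -5/2·R3  ⇒  (1, 0, 0, 0)
     R1 -= -5/2·R3  ⇒  (0, 1, 0, 0)
     R2 -= 9/2·R3  ⇒  (0, 0, 1, 0)

pivot columns: 0, 1, 2, 3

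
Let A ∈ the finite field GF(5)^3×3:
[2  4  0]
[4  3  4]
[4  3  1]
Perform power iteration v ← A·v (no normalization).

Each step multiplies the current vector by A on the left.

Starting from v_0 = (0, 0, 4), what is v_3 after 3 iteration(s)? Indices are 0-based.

v_3 = (4, 1, 0)

v_0 = (0, 0, 4).
v_1 = A·v_0 = (0, 1, 4).
v_2 = A·v_1 = (4, 4, 2).
v_3 = A·v_2 = (4, 1, 0).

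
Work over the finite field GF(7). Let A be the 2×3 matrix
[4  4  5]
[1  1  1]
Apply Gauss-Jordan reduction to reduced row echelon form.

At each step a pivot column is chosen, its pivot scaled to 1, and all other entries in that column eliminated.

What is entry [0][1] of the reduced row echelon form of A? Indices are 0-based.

M[0][1] = 1

pivot(0,0)=4: scale R0 → (1, 1, 3)
  clear (1,0): R1 −= (1)R0 → (0, 0, 5)
col 1: no nonzero at/below row 1; advance.
pivot(1,2)=5: scale R1 → (0, 0, 1)
  clear (0,2): R0 −= (3)R1 → (1, 1, 0)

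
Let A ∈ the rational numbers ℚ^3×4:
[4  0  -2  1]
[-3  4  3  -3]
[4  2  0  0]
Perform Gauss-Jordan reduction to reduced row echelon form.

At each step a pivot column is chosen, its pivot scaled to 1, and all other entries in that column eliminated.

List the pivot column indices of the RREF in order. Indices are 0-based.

[1] R0 /= 4  ⇒  (1, 0, -1/2, 1/4)
     R1 -= -3·R0  ⇒  (0, 4, 3/2, -9/4)
     R2 -= 4·R0  ⇒  (0, 2, 2, -1)
[2] R1 /= 4  ⇒  (0, 1, 3/8, -9/16)
     R2 -= 2·R1  ⇒  (0, 0, 5/4, 1/8)
[3] R2 /= 5/4  ⇒  (0, 0, 1, 1/10)
     R0 -= -1/2·R2  ⇒  (1, 0, 0, 3/10)
     R1 -= 3/8·R2  ⇒  (0, 1, 0, -3/5)

pivot columns: 0, 1, 2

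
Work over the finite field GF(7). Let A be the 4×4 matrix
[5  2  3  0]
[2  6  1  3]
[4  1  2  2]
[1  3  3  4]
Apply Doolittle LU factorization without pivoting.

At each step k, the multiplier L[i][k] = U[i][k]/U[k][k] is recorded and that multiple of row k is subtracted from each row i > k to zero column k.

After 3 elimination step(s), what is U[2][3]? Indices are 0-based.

[col 0] pivot 5
  R1 -= 6*R0 → (0, 1, 4, 3)  (L[1][0] := 6)
  R2 -= 5*R0 → (0, 5, 1, 2)  (L[2][0] := 5)
  R3 -= 3*R0 → (0, 4, 1, 4)  (L[3][0] := 3)
[col 1] pivot 1
  R2 -= 5*R1 → (0, 0, 2, 1)  (L[2][1] := 5)
  R3 -= 4*R1 → (0, 0, 6, 6)  (L[3][1] := 4)
[col 2] pivot 2
  R3 -= 3*R2 → (0, 0, 0, 3)  (L[3][2] := 3)

U[2][3] = 1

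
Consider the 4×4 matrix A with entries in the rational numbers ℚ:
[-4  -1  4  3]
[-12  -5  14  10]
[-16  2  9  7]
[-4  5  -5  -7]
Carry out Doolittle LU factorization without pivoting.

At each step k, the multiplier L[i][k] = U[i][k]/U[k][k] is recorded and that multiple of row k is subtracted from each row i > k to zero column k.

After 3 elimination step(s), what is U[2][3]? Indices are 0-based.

U[2][3] = -2

Step 1: pivot at (0,0) is -4.
  row1 ← row1 − (3)·row0  ⇒  L[1][0]=3, U row1=(0, -2, 2, 1)
  row2 ← row2 − (4)·row0  ⇒  L[2][0]=4, U row2=(0, 6, -7, -5)
  row3 ← row3 − (1)·row0  ⇒  L[3][0]=1, U row3=(0, 6, -9, -10)
Step 2: pivot at (1,1) is -2.
  row2 ← row2 − (-3)·row1  ⇒  L[2][1]=-3, U row2=(0, 0, -1, -2)
  row3 ← row3 − (-3)·row1  ⇒  L[3][1]=-3, U row3=(0, 0, -3, -7)
Step 3: pivot at (2,2) is -1.
  row3 ← row3 − (3)·row2  ⇒  L[3][2]=3, U row3=(0, 0, 0, -1)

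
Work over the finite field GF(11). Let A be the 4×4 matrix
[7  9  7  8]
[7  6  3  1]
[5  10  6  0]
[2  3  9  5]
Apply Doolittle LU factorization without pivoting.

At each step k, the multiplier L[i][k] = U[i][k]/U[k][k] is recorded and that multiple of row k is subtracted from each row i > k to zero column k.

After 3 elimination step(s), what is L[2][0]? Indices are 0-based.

k=0: U[0][0]=7
  eliminate (1,0): mult=1, new row 1: (0, 8, 7, 4); set L[1][0]=1
  eliminate (2,0): mult=7, new row 2: (0, 2, 1, 10); set L[2][0]=7
  eliminate (3,0): mult=5, new row 3: (0, 2, 7, 9); set L[3][0]=5
k=1: U[1][1]=8
  eliminate (2,1): mult=3, new row 2: (0, 0, 2, 9); set L[2][1]=3
  eliminate (3,1): mult=3, new row 3: (0, 0, 8, 8); set L[3][1]=3
k=2: U[2][2]=2
  eliminate (3,2): mult=4, new row 3: (0, 0, 0, 5); set L[3][2]=4

L[2][0] = 7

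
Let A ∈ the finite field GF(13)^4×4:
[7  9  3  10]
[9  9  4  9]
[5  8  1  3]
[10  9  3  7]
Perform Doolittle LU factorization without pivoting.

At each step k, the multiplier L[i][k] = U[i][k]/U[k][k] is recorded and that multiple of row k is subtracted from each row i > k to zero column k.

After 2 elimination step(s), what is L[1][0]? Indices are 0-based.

[col 0] pivot 7
  R1 -= 5*R0 → (0, 3, 2, 11)  (L[1][0] := 5)
  R2 -= 10*R0 → (0, 9, 10, 7)  (L[2][0] := 10)
  R3 -= 7*R0 → (0, 11, 8, 2)  (L[3][0] := 7)
[col 1] pivot 3
  R2 -= 3*R1 → (0, 0, 4, 0)  (L[2][1] := 3)
  R3 -= 8*R1 → (0, 0, 5, 5)  (L[3][1] := 8)

L[1][0] = 5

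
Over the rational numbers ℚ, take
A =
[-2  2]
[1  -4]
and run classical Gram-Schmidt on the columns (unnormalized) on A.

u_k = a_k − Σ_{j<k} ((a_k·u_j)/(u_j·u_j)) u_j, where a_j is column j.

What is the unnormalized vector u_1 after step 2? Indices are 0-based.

u_1 = (-6/5, -12/5)

Step 1: u_0 = a_0 = (-2, 1).
Step 2: u_1 = a_1 − (-8/5)·u_0 = (-6/5, -12/5).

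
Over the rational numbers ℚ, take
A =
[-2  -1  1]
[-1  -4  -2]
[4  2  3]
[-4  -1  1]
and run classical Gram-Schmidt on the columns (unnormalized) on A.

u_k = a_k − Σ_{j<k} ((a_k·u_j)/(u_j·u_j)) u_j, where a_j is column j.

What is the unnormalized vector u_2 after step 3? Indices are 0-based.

u_2 = (71/49, 18/49, 103/49, 9/7)

Step 1: u_0 = a_0 = (-2, -1, 4, -4).
Step 2: u_1 = a_1 − (18/37)·u_0 = (-1/37, -130/37, 2/37, 35/37).
Step 3: u_2 = a_2 − (8/37)·u_0 − (30/49)·u_1 = (71/49, 18/49, 103/49, 9/7).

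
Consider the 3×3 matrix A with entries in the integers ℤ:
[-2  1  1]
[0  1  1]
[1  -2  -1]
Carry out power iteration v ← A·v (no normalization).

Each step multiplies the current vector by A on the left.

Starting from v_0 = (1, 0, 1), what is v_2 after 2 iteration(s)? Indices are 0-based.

v_0 = (1, 0, 1).
v_1 = A·v_0 = (-1, 1, 0).
v_2 = A·v_1 = (3, 1, -3).

v_2 = (3, 1, -3)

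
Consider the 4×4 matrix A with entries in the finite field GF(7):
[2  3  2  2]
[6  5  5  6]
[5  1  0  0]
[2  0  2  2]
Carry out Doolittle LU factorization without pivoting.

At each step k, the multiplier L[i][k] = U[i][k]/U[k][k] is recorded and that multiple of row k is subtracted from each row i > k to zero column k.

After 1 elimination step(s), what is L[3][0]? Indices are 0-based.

[col 0] pivot 2
  R1 -= 3*R0 → (0, 3, 6, 0)  (L[1][0] := 3)
  R2 -= 6*R0 → (0, 4, 2, 2)  (L[2][0] := 6)
  R3 -= 1*R0 → (0, 4, 0, 0)  (L[3][0] := 1)

L[3][0] = 1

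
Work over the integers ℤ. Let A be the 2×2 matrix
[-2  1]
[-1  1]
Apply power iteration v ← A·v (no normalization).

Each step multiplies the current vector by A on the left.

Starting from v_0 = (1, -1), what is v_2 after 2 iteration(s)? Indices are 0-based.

v_2 = (4, 1)

v_0 = (1, -1).
v_1 = A·v_0 = (-3, -2).
v_2 = A·v_1 = (4, 1).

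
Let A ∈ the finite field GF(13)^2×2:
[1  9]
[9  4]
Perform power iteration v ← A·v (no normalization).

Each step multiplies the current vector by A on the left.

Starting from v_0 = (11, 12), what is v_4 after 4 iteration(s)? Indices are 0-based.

v_0 = (11, 12).
v_1 = A·v_0 = (2, 4).
v_2 = A·v_1 = (12, 8).
v_3 = A·v_2 = (6, 10).
v_4 = A·v_3 = (5, 3).

v_4 = (5, 3)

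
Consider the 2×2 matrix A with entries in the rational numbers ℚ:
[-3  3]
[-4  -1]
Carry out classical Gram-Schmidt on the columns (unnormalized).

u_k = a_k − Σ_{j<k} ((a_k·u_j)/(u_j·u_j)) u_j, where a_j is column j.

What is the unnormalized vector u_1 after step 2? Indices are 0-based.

Step 1: u_0 = a_0 = (-3, -4).
Step 2: u_1 = a_1 − (-1/5)·u_0 = (12/5, -9/5).

u_1 = (12/5, -9/5)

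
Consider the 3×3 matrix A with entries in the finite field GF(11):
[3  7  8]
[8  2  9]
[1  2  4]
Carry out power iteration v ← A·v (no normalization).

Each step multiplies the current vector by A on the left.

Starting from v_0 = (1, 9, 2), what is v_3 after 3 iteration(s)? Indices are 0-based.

v_3 = (3, 10, 6)

v_0 = (1, 9, 2).
v_1 = A·v_0 = (5, 0, 5).
v_2 = A·v_1 = (0, 8, 3).
v_3 = A·v_2 = (3, 10, 6).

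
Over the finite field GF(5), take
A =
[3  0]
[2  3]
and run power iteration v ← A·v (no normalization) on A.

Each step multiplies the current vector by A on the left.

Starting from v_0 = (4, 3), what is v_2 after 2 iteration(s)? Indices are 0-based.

v_2 = (1, 0)

v_0 = (4, 3).
v_1 = A·v_0 = (2, 2).
v_2 = A·v_1 = (1, 0).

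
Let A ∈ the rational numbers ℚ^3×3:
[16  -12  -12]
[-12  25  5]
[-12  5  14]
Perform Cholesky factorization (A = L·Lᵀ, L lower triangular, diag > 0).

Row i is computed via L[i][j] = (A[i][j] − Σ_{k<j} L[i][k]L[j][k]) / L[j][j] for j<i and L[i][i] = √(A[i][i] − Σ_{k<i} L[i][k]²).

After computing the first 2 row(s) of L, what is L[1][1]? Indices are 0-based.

Step 1: L[0][0] = √(16) = 4.
  L[1][0] = (-12) / L[0][0] = -3.
Step 2: L[1][1] = √(16) = 4.

L[1][1] = 4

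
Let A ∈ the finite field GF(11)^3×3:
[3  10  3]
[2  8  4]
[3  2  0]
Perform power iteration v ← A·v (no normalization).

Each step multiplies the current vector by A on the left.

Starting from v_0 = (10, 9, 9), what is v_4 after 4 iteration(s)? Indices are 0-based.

v_4 = (2, 5, 9)

v_0 = (10, 9, 9).
v_1 = A·v_0 = (4, 7, 4).
v_2 = A·v_1 = (6, 3, 4).
v_3 = A·v_2 = (5, 8, 2).
v_4 = A·v_3 = (2, 5, 9).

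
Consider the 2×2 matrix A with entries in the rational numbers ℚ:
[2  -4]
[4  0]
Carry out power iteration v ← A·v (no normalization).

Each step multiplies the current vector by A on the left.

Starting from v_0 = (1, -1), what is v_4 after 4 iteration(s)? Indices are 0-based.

v_4 = (-144, -416)

v_0 = (1, -1).
v_1 = A·v_0 = (6, 4).
v_2 = A·v_1 = (-4, 24).
v_3 = A·v_2 = (-104, -16).
v_4 = A·v_3 = (-144, -416).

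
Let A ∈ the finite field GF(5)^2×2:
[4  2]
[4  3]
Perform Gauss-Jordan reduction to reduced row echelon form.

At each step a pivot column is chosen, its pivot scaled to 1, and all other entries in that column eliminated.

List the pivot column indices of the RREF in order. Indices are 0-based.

pivot columns: 0, 1

step 1: normalize row 0 (÷4) = (1, 3)
  row 1: subtract 4×row0 = (0, 1)
step 2: normalize row 1 (÷1) = (0, 1)
  row 0: subtract 3×row1 = (1, 0)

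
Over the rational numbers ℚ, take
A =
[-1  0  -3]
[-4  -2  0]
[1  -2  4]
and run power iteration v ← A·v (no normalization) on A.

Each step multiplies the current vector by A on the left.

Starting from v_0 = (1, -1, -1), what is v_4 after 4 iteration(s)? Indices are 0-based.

v_4 = (-44, 20, 53)

v_0 = (1, -1, -1).
v_1 = A·v_0 = (2, -2, -1).
v_2 = A·v_1 = (1, -4, 2).
v_3 = A·v_2 = (-7, 4, 17).
v_4 = A·v_3 = (-44, 20, 53).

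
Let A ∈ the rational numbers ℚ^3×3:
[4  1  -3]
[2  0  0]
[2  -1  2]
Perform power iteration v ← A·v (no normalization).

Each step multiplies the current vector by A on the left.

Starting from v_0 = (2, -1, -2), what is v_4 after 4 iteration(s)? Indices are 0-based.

v_4 = (386, 332, 482)

v_0 = (2, -1, -2).
v_1 = A·v_0 = (13, 4, 1).
v_2 = A·v_1 = (53, 26, 24).
v_3 = A·v_2 = (166, 106, 128).
v_4 = A·v_3 = (386, 332, 482).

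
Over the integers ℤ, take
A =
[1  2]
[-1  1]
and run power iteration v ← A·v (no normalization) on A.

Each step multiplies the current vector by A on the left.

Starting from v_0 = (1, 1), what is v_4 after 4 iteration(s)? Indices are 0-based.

v_4 = (-15, -3)

v_0 = (1, 1).
v_1 = A·v_0 = (3, 0).
v_2 = A·v_1 = (3, -3).
v_3 = A·v_2 = (-3, -6).
v_4 = A·v_3 = (-15, -3).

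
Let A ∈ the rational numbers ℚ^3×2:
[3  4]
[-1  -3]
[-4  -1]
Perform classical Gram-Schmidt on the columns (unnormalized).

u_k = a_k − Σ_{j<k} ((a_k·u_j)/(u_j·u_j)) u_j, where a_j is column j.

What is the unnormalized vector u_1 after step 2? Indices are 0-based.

u_1 = (47/26, -59/26, 25/13)

Step 1: u_0 = a_0 = (3, -1, -4).
Step 2: u_1 = a_1 − (19/26)·u_0 = (47/26, -59/26, 25/13).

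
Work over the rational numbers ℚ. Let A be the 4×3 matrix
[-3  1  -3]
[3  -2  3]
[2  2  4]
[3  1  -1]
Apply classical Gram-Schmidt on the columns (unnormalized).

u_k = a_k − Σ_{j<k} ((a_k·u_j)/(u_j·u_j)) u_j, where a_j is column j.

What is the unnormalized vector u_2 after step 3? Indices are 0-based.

Step 1: u_0 = a_0 = (-3, 3, 2, 3).
Step 2: u_1 = a_1 − (-2/31)·u_0 = (25/31, -56/31, 66/31, 37/31).
Step 3: u_2 = a_2 − (23/31)·u_0 − (-8/153)·u_1 = (-112/153, 104/153, 134/51, -484/153).

u_2 = (-112/153, 104/153, 134/51, -484/153)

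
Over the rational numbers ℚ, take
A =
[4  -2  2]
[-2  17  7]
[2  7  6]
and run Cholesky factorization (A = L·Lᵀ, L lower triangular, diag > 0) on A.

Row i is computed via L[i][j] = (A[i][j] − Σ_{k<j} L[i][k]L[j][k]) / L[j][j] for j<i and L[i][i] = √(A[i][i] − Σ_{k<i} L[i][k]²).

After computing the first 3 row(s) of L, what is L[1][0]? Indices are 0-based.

L[1][0] = -1

Step 1: L[0][0] = √(4) = 2.
  L[1][0] = (-2) / L[0][0] = -1.
Step 2: L[1][1] = √(16) = 4.
  L[2][0] = (2) / L[0][0] = 1.
  L[2][1] = (8) / L[1][1] = 2.
Step 3: L[2][2] = √(1) = 1.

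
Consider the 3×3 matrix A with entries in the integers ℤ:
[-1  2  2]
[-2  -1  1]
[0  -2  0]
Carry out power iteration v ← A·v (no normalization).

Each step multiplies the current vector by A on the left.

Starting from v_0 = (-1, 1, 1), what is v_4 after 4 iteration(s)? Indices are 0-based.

v_4 = (127, 70, -40)

v_0 = (-1, 1, 1).
v_1 = A·v_0 = (5, 2, -2).
v_2 = A·v_1 = (-5, -14, -4).
v_3 = A·v_2 = (-31, 20, 28).
v_4 = A·v_3 = (127, 70, -40).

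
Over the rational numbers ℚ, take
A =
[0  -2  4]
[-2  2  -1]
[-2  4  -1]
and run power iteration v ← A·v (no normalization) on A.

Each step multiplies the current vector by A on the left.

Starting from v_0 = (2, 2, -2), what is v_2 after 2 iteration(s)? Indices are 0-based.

v_2 = (20, 22, 26)

v_0 = (2, 2, -2).
v_1 = A·v_0 = (-12, 2, 6).
v_2 = A·v_1 = (20, 22, 26).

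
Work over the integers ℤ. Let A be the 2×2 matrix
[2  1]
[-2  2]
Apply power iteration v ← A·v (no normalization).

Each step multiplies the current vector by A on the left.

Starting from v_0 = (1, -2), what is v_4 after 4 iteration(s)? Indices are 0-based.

v_4 = (-60, 24)

v_0 = (1, -2).
v_1 = A·v_0 = (0, -6).
v_2 = A·v_1 = (-6, -12).
v_3 = A·v_2 = (-24, -12).
v_4 = A·v_3 = (-60, 24).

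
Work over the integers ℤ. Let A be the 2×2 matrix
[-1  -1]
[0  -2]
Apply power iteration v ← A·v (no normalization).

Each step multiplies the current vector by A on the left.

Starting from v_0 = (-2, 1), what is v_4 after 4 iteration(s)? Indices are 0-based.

v_0 = (-2, 1).
v_1 = A·v_0 = (1, -2).
v_2 = A·v_1 = (1, 4).
v_3 = A·v_2 = (-5, -8).
v_4 = A·v_3 = (13, 16).

v_4 = (13, 16)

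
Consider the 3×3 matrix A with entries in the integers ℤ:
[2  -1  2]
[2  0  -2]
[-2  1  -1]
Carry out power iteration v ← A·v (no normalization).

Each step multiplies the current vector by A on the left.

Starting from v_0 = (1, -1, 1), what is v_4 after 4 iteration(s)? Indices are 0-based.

v_0 = (1, -1, 1).
v_1 = A·v_0 = (5, 0, -4).
v_2 = A·v_1 = (2, 18, -6).
v_3 = A·v_2 = (-26, 16, 20).
v_4 = A·v_3 = (-28, -92, 48).

v_4 = (-28, -92, 48)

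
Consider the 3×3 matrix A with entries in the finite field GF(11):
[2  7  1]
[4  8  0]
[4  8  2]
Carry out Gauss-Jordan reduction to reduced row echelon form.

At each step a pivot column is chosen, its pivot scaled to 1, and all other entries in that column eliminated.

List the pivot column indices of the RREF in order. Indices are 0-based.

step 1: normalize row 0 (÷2) = (1, 9, 6)
  row 1: subtract 4×row0 = (0, 5, 9)
  row 2: subtract 4×row0 = (0, 5, 0)
step 2: normalize row 1 (÷5) = (0, 1, 4)
  row 0: subtract 9×row1 = (1, 0, 3)
  row 2: subtract 5×row1 = (0, 0, 2)
step 3: normalize row 2 (÷2) = (0, 0, 1)
  row 0: subtract 3×row2 = (1, 0, 0)
  row 1: subtract 4×row2 = (0, 1, 0)

pivot columns: 0, 1, 2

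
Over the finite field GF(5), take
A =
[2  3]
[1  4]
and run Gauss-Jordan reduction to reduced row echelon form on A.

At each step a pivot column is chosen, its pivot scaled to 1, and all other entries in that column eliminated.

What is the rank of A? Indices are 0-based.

pivot(0,0)=2: scale R0 → (1, 4)
  clear (1,0): R1 −= (1)R0 → (0, 0)
col 1: no nonzero at/below row 1; advance.

rank = 1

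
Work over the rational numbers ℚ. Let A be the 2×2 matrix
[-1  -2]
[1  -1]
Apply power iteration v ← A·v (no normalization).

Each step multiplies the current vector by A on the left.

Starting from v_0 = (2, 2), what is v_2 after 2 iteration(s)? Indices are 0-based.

v_0 = (2, 2).
v_1 = A·v_0 = (-6, 0).
v_2 = A·v_1 = (6, -6).

v_2 = (6, -6)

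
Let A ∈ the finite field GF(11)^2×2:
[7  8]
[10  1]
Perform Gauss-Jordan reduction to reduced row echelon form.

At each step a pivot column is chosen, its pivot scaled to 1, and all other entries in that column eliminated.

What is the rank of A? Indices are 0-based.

rank = 2

[1] R0 /= 7  ⇒  (1, 9)
     R1 -= 10·R0  ⇒  (0, 10)
[2] R1 /= 10  ⇒  (0, 1)
     R0 -= 9·R1  ⇒  (1, 0)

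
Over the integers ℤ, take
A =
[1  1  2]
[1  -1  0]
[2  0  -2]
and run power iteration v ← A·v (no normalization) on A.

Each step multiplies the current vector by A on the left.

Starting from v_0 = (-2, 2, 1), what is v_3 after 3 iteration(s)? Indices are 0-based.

v_3 = (24, -20, -60)

v_0 = (-2, 2, 1).
v_1 = A·v_0 = (2, -4, -6).
v_2 = A·v_1 = (-14, 6, 16).
v_3 = A·v_2 = (24, -20, -60).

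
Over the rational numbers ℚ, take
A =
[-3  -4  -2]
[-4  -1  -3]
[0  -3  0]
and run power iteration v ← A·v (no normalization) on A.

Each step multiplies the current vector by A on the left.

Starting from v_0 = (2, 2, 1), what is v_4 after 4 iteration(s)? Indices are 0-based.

v_0 = (2, 2, 1).
v_1 = A·v_0 = (-16, -13, -6).
v_2 = A·v_1 = (112, 95, 39).
v_3 = A·v_2 = (-794, -660, -285).
v_4 = A·v_3 = (5592, 4691, 1980).

v_4 = (5592, 4691, 1980)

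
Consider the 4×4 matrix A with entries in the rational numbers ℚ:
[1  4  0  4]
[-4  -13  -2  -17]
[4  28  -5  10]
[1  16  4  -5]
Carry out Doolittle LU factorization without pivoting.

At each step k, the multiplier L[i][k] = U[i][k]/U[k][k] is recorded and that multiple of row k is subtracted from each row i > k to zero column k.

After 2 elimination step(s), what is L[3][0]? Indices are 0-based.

L[3][0] = 1

Step 1: pivot at (0,0) is 1.
  row1 ← row1 − (-4)·row0  ⇒  L[1][0]=-4, U row1=(0, 3, -2, -1)
  row2 ← row2 − (4)·row0  ⇒  L[2][0]=4, U row2=(0, 12, -5, -6)
  row3 ← row3 − (1)·row0  ⇒  L[3][0]=1, U row3=(0, 12, 4, -9)
Step 2: pivot at (1,1) is 3.
  row2 ← row2 − (4)·row1  ⇒  L[2][1]=4, U row2=(0, 0, 3, -2)
  row3 ← row3 − (4)·row1  ⇒  L[3][1]=4, U row3=(0, 0, 12, -5)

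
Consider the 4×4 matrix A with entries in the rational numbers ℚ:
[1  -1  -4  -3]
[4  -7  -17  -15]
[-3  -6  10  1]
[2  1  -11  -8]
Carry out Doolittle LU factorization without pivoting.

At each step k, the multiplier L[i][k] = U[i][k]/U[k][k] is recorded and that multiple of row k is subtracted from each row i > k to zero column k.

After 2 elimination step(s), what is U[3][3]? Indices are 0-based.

k=0: U[0][0]=1
  eliminate (1,0): mult=4, new row 1: (0, -3, -1, -3); set L[1][0]=4
  eliminate (2,0): mult=-3, new row 2: (0, -9, -2, -8); set L[2][0]=-3
  eliminate (3,0): mult=2, new row 3: (0, 3, -3, -2); set L[3][0]=2
k=1: U[1][1]=-3
  eliminate (2,1): mult=3, new row 2: (0, 0, 1, 1); set L[2][1]=3
  eliminate (3,1): mult=-1, new row 3: (0, 0, -4, -5); set L[3][1]=-1

U[3][3] = -5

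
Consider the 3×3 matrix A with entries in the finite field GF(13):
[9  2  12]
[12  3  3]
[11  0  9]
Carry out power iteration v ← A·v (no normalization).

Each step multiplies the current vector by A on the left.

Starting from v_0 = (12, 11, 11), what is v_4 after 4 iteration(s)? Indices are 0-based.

v_4 = (2, 6, 5)

v_0 = (12, 11, 11).
v_1 = A·v_0 = (2, 2, 10).
v_2 = A·v_1 = (12, 8, 8).
v_3 = A·v_2 = (12, 10, 9).
v_4 = A·v_3 = (2, 6, 5).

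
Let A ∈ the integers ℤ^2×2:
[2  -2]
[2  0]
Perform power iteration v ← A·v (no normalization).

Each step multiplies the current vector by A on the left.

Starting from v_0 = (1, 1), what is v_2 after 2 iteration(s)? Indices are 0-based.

v_0 = (1, 1).
v_1 = A·v_0 = (0, 2).
v_2 = A·v_1 = (-4, 0).

v_2 = (-4, 0)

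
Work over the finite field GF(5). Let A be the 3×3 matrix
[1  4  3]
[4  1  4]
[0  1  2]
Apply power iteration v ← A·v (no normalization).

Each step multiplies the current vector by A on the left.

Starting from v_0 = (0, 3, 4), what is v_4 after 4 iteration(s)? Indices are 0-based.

v_4 = (0, 2, 2)

v_0 = (0, 3, 4).
v_1 = A·v_0 = (4, 4, 1).
v_2 = A·v_1 = (3, 4, 1).
v_3 = A·v_2 = (2, 0, 1).
v_4 = A·v_3 = (0, 2, 2).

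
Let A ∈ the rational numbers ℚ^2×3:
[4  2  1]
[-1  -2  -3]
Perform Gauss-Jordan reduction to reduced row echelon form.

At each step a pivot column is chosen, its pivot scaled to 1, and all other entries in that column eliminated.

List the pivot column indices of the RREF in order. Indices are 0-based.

pivot columns: 0, 1

[1] R0 /= 4  ⇒  (1, 1/2, 1/4)
     R1 -= -1·R0  ⇒  (0, -3/2, -11/4)
[2] R1 /= -3/2  ⇒  (0, 1, 11/6)
     R0 -= 1/2·R1  ⇒  (1, 0, -2/3)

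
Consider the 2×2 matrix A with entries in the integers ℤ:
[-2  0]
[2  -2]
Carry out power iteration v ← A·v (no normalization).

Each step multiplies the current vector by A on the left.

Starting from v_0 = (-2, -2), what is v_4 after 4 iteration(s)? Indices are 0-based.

v_4 = (-32, 96)

v_0 = (-2, -2).
v_1 = A·v_0 = (4, 0).
v_2 = A·v_1 = (-8, 8).
v_3 = A·v_2 = (16, -32).
v_4 = A·v_3 = (-32, 96).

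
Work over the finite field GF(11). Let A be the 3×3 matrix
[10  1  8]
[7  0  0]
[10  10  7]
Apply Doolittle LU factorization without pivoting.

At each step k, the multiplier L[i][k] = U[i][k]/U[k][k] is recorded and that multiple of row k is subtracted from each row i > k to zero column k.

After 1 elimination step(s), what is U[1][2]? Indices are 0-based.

Step 1: pivot at (0,0) is 10.
  row1 ← row1 − (4)·row0  ⇒  L[1][0]=4, U row1=(0, 7, 1)
  row2 ← row2 − (1)·row0  ⇒  L[2][0]=1, U row2=(0, 9, 10)

U[1][2] = 1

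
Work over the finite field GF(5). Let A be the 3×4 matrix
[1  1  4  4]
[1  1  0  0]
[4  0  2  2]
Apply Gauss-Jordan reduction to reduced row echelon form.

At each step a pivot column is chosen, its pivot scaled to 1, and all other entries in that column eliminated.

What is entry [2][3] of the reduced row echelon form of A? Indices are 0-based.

M[2][3] = 1

pivot(0,0)=1: scale R0 → (1, 1, 4, 4)
  clear (1,0): R1 −= (1)R0 → (0, 0, 1, 1)
  clear (2,0): R2 −= (4)R0 → (0, 1, 1, 1)
pivot(1,1): swap R1↔R2
pivot(1,1)=1: scale R1 → (0, 1, 1, 1)
  clear (0,1): R0 −= (1)R1 → (1, 0, 3, 3)
pivot(2,2)=1: scale R2 → (0, 0, 1, 1)
  clear (0,2): R0 −= (3)R2 → (1, 0, 0, 0)
  clear (1,2): R1 −= (1)R2 → (0, 1, 0, 0)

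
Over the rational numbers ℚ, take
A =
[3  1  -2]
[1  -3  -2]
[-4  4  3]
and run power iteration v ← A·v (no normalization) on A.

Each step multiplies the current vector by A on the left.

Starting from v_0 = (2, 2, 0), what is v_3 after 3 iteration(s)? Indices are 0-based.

v_3 = (176, 56, -144)

v_0 = (2, 2, 0).
v_1 = A·v_0 = (8, -4, 0).
v_2 = A·v_1 = (20, 20, -48).
v_3 = A·v_2 = (176, 56, -144).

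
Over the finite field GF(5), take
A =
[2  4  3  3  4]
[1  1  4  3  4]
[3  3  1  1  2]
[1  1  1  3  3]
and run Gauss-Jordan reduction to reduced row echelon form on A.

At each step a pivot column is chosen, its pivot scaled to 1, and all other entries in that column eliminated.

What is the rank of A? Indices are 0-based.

[1] R0 /= 2  ⇒  (1, 2, 4, 4, 2)
     R1 -= 1·R0  ⇒  (0, 4, 0, 4, 2)
     R2 -= 3·R0  ⇒  (0, 2, 4, 4, 1)
     R3 -= 1·R0  ⇒  (0, 4, 2, 4, 1)
[2] R1 /= 4  ⇒  (0, 1, 0, 1, 3)
     R0 -= 2·R1  ⇒  (1, 0, 4, 2, 1)
     R2 -= 2·R1  ⇒  (0, 0, 4, 2, 0)
     R3 -= 4·R1  ⇒  (0, 0, 2, 0, 4)
[3] R2 /= 4  ⇒  (0, 0, 1, 3, 0)
     R0 -= 4·R2  ⇒  (1, 0, 0, 0, 1)
     R3 -= 2·R2  ⇒  (0, 0, 0, 4, 4)
[4] R3 /= 4  ⇒  (0, 0, 0, 1, 1)
     R1 -= 1·R3  ⇒  (0, 1, 0, 0, 2)
     R2 -= 3·R3  ⇒  (0, 0, 1, 0, 2)

rank = 4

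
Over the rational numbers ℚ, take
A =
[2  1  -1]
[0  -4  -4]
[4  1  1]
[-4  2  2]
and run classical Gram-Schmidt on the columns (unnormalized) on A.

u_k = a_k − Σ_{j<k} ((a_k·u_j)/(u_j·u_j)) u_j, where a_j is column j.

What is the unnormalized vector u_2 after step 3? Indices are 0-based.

Step 1: u_0 = a_0 = (2, 0, 4, -4).
Step 2: u_1 = a_1 − (-1/18)·u_0 = (10/9, -4, 11/9, 16/9).
Step 3: u_2 = a_2 − (-1/6)·u_0 − (177/197)·u_1 = (-328/197, -80/197, 112/197, -52/197).

u_2 = (-328/197, -80/197, 112/197, -52/197)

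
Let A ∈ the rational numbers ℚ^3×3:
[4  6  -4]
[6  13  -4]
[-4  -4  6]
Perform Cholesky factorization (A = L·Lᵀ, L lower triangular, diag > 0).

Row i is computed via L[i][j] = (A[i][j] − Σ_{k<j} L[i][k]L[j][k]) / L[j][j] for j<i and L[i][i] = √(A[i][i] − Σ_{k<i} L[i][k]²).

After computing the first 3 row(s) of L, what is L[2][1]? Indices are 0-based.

Step 1: L[0][0] = √(4) = 2.
  L[1][0] = (6) / L[0][0] = 3.
Step 2: L[1][1] = √(4) = 2.
  L[2][0] = (-4) / L[0][0] = -2.
  L[2][1] = (2) / L[1][1] = 1.
Step 3: L[2][2] = √(1) = 1.

L[2][1] = 1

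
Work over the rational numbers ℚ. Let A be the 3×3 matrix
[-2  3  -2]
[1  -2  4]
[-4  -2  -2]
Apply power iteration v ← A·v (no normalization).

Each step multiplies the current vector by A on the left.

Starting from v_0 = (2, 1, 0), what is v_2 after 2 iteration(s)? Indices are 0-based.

v_2 = (22, -41, 24)

v_0 = (2, 1, 0).
v_1 = A·v_0 = (-1, 0, -10).
v_2 = A·v_1 = (22, -41, 24).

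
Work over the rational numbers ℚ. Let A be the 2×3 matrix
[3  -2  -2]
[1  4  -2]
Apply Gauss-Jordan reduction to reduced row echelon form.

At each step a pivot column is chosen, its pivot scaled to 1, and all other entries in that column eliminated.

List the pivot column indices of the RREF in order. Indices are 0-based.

pivot(0,0)=3: scale R0 → (1, -2/3, -2/3)
  clear (1,0): R1 −= (1)R0 → (0, 14/3, -4/3)
pivot(1,1)=14/3: scale R1 → (0, 1, -2/7)
  clear (0,1): R0 −= (-2/3)R1 → (1, 0, -6/7)

pivot columns: 0, 1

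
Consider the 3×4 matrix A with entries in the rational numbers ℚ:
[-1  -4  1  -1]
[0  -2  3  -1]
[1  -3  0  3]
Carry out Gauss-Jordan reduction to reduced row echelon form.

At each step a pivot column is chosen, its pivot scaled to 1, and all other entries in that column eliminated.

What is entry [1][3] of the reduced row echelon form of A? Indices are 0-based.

M[1][3] = -7/19

step 1: normalize row 0 (÷-1) = (1, 4, -1, 1)
  row 2: subtract 1×row0 = (0, -7, 1, 2)
step 2: normalize row 1 (÷-2) = (0, 1, -3/2, 1/2)
  row 0: subtract 4×row1 = (1, 0, 5, -1)
  row 2: subtract -7×row1 = (0, 0, -19/2, 11/2)
step 3: normalize row 2 (÷-19/2) = (0, 0, 1, -11/19)
  row 0: subtract 5×row2 = (1, 0, 0, 36/19)
  row 1: subtract -3/2×row2 = (0, 1, 0, -7/19)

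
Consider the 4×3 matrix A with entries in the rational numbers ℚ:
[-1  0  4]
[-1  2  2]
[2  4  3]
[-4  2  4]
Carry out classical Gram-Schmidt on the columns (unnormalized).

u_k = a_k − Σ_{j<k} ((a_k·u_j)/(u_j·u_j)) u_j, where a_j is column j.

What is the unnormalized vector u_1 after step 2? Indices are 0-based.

Step 1: u_0 = a_0 = (-1, -1, 2, -4).
Step 2: u_1 = a_1 − (-1/11)·u_0 = (-1/11, 21/11, 46/11, 18/11).

u_1 = (-1/11, 21/11, 46/11, 18/11)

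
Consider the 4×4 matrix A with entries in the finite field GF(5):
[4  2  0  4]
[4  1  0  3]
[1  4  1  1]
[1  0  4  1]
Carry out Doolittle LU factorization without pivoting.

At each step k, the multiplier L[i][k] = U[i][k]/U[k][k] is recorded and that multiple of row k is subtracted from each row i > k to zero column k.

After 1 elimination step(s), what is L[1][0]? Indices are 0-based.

L[1][0] = 1

Step 1: pivot at (0,0) is 4.
  row1 ← row1 − (1)·row0  ⇒  L[1][0]=1, U row1=(0, 4, 0, 4)
  row2 ← row2 − (4)·row0  ⇒  L[2][0]=4, U row2=(0, 1, 1, 0)
  row3 ← row3 − (4)·row0  ⇒  L[3][0]=4, U row3=(0, 2, 4, 0)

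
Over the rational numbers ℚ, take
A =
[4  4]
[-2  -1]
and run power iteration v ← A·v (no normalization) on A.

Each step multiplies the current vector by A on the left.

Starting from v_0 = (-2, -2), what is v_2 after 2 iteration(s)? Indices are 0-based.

v_0 = (-2, -2).
v_1 = A·v_0 = (-16, 6).
v_2 = A·v_1 = (-40, 26).

v_2 = (-40, 26)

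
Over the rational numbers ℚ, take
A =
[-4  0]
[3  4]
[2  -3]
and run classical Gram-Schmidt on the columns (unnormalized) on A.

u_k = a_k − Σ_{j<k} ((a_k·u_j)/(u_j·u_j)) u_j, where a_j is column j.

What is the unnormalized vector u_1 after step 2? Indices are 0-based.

u_1 = (24/29, 98/29, -99/29)

Step 1: u_0 = a_0 = (-4, 3, 2).
Step 2: u_1 = a_1 − (6/29)·u_0 = (24/29, 98/29, -99/29).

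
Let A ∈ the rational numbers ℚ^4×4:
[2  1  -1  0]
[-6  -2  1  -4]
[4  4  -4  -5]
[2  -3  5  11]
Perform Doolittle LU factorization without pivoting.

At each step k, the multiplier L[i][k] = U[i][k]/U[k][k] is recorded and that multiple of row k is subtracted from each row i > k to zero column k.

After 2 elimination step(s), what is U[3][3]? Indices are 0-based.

U[3][3] = -5

k=0: U[0][0]=2
  eliminate (1,0): mult=-3, new row 1: (0, 1, -2, -4); set L[1][0]=-3
  eliminate (2,0): mult=2, new row 2: (0, 2, -2, -5); set L[2][0]=2
  eliminate (3,0): mult=1, new row 3: (0, -4, 6, 11); set L[3][0]=1
k=1: U[1][1]=1
  eliminate (2,1): mult=2, new row 2: (0, 0, 2, 3); set L[2][1]=2
  eliminate (3,1): mult=-4, new row 3: (0, 0, -2, -5); set L[3][1]=-4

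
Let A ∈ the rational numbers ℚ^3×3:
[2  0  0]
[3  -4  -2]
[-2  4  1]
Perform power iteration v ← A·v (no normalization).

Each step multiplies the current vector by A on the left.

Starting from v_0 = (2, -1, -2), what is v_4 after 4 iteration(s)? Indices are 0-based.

v_0 = (2, -1, -2).
v_1 = A·v_0 = (4, 14, -10).
v_2 = A·v_1 = (8, -24, 38).
v_3 = A·v_2 = (16, 44, -74).
v_4 = A·v_3 = (32, 20, 70).

v_4 = (32, 20, 70)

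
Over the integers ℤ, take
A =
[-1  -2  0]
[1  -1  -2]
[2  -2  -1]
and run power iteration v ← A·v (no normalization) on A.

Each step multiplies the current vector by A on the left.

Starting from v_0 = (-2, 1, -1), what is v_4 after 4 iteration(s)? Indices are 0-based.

v_4 = (70, 49, 23)

v_0 = (-2, 1, -1).
v_1 = A·v_0 = (0, -1, -5).
v_2 = A·v_1 = (2, 11, 7).
v_3 = A·v_2 = (-24, -23, -25).
v_4 = A·v_3 = (70, 49, 23).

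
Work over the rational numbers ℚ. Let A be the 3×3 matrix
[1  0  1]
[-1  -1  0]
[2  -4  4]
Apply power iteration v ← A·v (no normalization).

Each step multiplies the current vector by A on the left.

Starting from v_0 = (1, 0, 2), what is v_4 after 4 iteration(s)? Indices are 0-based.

v_0 = (1, 0, 2).
v_1 = A·v_0 = (3, -1, 10).
v_2 = A·v_1 = (13, -2, 50).
v_3 = A·v_2 = (63, -11, 234).
v_4 = A·v_3 = (297, -52, 1106).

v_4 = (297, -52, 1106)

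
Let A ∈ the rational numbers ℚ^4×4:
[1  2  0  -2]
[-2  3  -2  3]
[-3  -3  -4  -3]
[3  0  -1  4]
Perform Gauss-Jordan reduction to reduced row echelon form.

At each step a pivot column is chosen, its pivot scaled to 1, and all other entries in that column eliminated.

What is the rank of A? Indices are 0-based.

step 1: normalize row 0 (÷1) = (1, 2, 0, -2)
  row 1: subtract -2×row0 = (0, 7, -2, -1)
  row 2: subtract -3×row0 = (0, 3, -4, -9)
  row 3: subtract 3×row0 = (0, -6, -1, 10)
step 2: normalize row 1 (÷7) = (0, 1, -2/7, -1/7)
  row 0: subtract 2×row1 = (1, 0, 4/7, -12/7)
  row 2: subtract 3×row1 = (0, 0, -22/7, -60/7)
  row 3: subtract -6×row1 = (0, 0, -19/7, 64/7)
step 3: normalize row 2 (÷-22/7) = (0, 0, 1, 30/11)
  row 0: subtract 4/7×row2 = (1, 0, 0, -36/11)
  row 1: subtract -2/7×row2 = (0, 1, 0, 7/11)
  row 3: subtract -19/7×row2 = (0, 0, 0, 182/11)
step 4: normalize row 3 (÷182/11) = (0, 0, 0, 1)
  row 0: subtract -36/11×row3 = (1, 0, 0, 0)
  row 1: subtract 7/11×row3 = (0, 1, 0, 0)
  row 2: subtract 30/11×row3 = (0, 0, 1, 0)

rank = 4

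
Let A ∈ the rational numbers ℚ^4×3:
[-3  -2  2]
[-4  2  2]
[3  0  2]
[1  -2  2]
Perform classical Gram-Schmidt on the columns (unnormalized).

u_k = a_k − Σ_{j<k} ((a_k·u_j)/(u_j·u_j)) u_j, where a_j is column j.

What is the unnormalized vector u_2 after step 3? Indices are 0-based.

u_2 = (54/101, 196/101, 268/101, 142/101)

Step 1: u_0 = a_0 = (-3, -4, 3, 1).
Step 2: u_1 = a_1 − (-4/35)·u_0 = (-82/35, 54/35, 12/35, -66/35).
Step 3: u_2 = a_2 − (-6/35)·u_0 − (-41/101)·u_1 = (54/101, 196/101, 268/101, 142/101).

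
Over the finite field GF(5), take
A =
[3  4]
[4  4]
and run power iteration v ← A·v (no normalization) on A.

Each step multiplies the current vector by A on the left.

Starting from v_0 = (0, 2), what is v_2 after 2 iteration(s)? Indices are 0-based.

v_2 = (1, 4)

v_0 = (0, 2).
v_1 = A·v_0 = (3, 3).
v_2 = A·v_1 = (1, 4).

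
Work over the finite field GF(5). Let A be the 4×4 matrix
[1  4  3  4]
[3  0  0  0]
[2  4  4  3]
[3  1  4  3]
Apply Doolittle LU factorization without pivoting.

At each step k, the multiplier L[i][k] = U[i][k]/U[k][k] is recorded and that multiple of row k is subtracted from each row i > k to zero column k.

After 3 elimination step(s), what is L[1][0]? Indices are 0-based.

[col 0] pivot 1
  R1 -= 3*R0 → (0, 3, 1, 3)  (L[1][0] := 3)
  R2 -= 2*R0 → (0, 1, 3, 0)  (L[2][0] := 2)
  R3 -= 3*R0 → (0, 4, 0, 1)  (L[3][0] := 3)
[col 1] pivot 3
  R2 -= 2*R1 → (0, 0, 1, 4)  (L[2][1] := 2)
  R3 -= 3*R1 → (0, 0, 2, 2)  (L[3][1] := 3)
[col 2] pivot 1
  R3 -= 2*R2 → (0, 0, 0, 4)  (L[3][2] := 2)

L[1][0] = 3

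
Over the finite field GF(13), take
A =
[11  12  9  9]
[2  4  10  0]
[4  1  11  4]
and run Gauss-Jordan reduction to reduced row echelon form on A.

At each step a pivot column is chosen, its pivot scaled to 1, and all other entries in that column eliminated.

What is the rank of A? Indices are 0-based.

rank = 3

pivot(0,0)=11: scale R0 → (1, 7, 2, 2)
  clear (1,0): R1 −= (2)R0 → (0, 3, 6, 9)
  clear (2,0): R2 −= (4)R0 → (0, 12, 3, 9)
pivot(1,1)=3: scale R1 → (0, 1, 2, 3)
  clear (0,1): R0 −= (7)R1 → (1, 0, 1, 7)
  clear (2,1): R2 −= (12)R1 → (0, 0, 5, 12)
pivot(2,2)=5: scale R2 → (0, 0, 1, 5)
  clear (0,2): R0 −= (1)R2 → (1, 0, 0, 2)
  clear (1,2): R1 −= (2)R2 → (0, 1, 0, 6)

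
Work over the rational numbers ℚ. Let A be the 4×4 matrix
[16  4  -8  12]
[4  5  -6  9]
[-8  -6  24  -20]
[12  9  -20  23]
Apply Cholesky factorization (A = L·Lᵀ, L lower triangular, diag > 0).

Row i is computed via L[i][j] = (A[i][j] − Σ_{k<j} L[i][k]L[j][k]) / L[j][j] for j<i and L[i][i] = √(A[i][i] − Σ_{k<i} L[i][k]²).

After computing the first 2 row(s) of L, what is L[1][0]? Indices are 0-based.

Step 1: L[0][0] = √(16) = 4.
  L[1][0] = (4) / L[0][0] = 1.
Step 2: L[1][1] = √(4) = 2.

L[1][0] = 1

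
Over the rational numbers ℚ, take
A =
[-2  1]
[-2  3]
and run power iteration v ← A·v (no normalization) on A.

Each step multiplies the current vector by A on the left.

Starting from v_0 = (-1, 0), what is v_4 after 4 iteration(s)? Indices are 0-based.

v_0 = (-1, 0).
v_1 = A·v_0 = (2, 2).
v_2 = A·v_1 = (-2, 2).
v_3 = A·v_2 = (6, 10).
v_4 = A·v_3 = (-2, 18).

v_4 = (-2, 18)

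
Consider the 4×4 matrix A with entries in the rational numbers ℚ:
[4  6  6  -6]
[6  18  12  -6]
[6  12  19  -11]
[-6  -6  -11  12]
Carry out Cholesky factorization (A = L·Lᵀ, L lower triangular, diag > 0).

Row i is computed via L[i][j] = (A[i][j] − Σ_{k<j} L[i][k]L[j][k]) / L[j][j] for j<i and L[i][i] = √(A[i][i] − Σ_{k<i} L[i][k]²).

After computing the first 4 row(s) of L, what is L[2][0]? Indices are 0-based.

L[2][0] = 3

Step 1: L[0][0] = √(4) = 2.
  L[1][0] = (6) / L[0][0] = 3.
Step 2: L[1][1] = √(9) = 3.
  L[2][0] = (6) / L[0][0] = 3.
  L[2][1] = (3) / L[1][1] = 1.
Step 3: L[2][2] = √(9) = 3.
  L[3][0] = (-6) / L[0][0] = -3.
  L[3][1] = (3) / L[1][1] = 1.
  L[3][2] = (-3) / L[2][2] = -1.
Step 4: L[3][3] = √(1) = 1.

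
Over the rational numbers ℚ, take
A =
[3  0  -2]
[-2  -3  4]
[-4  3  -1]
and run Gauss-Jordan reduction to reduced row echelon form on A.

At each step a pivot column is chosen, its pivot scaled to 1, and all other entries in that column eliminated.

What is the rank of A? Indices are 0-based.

rank = 3

[1] R0 /= 3  ⇒  (1, 0, -2/3)
     R1 -= -2·R0  ⇒  (0, -3, 8/3)
     R2 -= -4·R0  ⇒  (0, 3, -11/3)
[2] R1 /= -3  ⇒  (0, 1, -8/9)
     R2 -= 3·R1  ⇒  (0, 0, -1)
[3] R2 /= -1  ⇒  (0, 0, 1)
     R0 -= -2/3·R2  ⇒  (1, 0, 0)
     R1 -= -8/9·R2  ⇒  (0, 1, 0)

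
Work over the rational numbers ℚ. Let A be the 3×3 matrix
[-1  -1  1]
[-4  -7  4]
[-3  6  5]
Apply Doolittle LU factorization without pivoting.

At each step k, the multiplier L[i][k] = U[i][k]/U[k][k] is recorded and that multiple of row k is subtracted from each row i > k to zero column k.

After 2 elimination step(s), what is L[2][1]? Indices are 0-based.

L[2][1] = -3

k=0: U[0][0]=-1
  eliminate (1,0): mult=4, new row 1: (0, -3, 0); set L[1][0]=4
  eliminate (2,0): mult=3, new row 2: (0, 9, 2); set L[2][0]=3
k=1: U[1][1]=-3
  eliminate (2,1): mult=-3, new row 2: (0, 0, 2); set L[2][1]=-3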